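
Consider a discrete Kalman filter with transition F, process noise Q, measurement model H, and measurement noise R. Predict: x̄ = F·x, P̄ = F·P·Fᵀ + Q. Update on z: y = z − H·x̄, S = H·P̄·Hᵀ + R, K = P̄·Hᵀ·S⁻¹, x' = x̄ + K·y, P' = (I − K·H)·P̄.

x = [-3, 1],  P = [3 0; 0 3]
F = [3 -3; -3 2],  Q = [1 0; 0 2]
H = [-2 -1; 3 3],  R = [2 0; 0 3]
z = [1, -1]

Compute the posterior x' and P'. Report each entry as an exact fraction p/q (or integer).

x' = [-1068/809, 935/809]
P' = [1720/809 -1930/809; -1930/809 2382/809]

x̄ = F·x = [-12, 11]
P̄ = F·P·Fᵀ + Q = [55 -45; -45 41]
y = z − H·x̄ = [-12, 2]
S = H·P̄·Hᵀ + R = [83 -48; -48 57]
K = P̄·Hᵀ·S⁻¹ = [-755/809 -210/809; 739/809 452/809]
x' = x̄ + K·y = [-1068/809, 935/809]
P' = (I − K·H)·P̄ = [1720/809 -1930/809; -1930/809 2382/809]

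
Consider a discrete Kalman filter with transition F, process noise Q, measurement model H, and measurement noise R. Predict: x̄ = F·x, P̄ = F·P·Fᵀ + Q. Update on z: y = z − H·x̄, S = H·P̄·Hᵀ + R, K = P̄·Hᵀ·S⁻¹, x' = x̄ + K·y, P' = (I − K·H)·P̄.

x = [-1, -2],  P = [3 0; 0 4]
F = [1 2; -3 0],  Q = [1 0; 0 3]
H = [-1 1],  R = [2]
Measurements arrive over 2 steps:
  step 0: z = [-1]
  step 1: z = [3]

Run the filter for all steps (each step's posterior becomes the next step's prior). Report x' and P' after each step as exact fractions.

step 0: x' = [-89/70, -141/70], P' = [559/70 501/70; 501/70 579/70]
step 1: x' = [-5687/2462, 903/1231], P' = [8393/2462 5985/2462; 5985/2462 4233/1231]

step 0: x̄ = F·x = [-5, 3]
step 0: P̄ = F·P·Fᵀ + Q = [20 -9; -9 30]
step 0: y = z − H·x̄ = [-9]
step 0: S = H·P̄·Hᵀ + R = [70]
step 0: K = P̄·Hᵀ·S⁻¹ = [-29/70; 39/70]
step 0: x' = x̄ + K·y = [-89/70, -141/70]
step 0: P' = (I − K·H)·P̄ = [559/70 501/70; 501/70 579/70]
step 1: x̄ = F·x = [-53/10, 267/70]
step 1: P̄ = F·P·Fᵀ + Q = [707/10 -669/10; -669/10 5241/70]
step 1: y = z − H·x̄ = [-214/35]
step 1: S = H·P̄·Hᵀ + R = [9848/35]
step 1: K = P̄·Hᵀ·S⁻¹ = [-602/1231; 2481/4924]
step 1: x' = x̄ + K·y = [-5687/2462, 903/1231]
step 1: P' = (I − K·H)·P̄ = [8393/2462 5985/2462; 5985/2462 4233/1231]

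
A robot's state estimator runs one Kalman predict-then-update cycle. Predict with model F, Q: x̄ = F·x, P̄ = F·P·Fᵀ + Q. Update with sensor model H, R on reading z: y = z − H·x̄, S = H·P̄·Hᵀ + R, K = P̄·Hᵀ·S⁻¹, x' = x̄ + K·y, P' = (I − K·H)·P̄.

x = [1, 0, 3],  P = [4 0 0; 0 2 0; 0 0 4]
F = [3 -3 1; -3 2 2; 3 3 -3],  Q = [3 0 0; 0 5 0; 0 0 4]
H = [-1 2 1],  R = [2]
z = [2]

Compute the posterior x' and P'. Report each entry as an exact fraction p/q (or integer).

x̄ = F·x = [6, 3, -6]
P̄ = F·P·Fᵀ + Q = [61 -40 6; -40 65 -48; 6 -48 94]
y = z − H·x̄ = [8]
S = H·P̄·Hᵀ + R = [373]
K = P̄·Hᵀ·S⁻¹ = [-135/373; 122/373; -8/373]
x' = x̄ + K·y = [1158/373, 2095/373, -2302/373]
P' = (I − K·H)·P̄ = [4528/373 1550/373 1158/373; 1550/373 9361/373 -16928/373; 1158/373 -16928/373 34998/373]

x' = [1158/373, 2095/373, -2302/373]
P' = [4528/373 1550/373 1158/373; 1550/373 9361/373 -16928/373; 1158/373 -16928/373 34998/373]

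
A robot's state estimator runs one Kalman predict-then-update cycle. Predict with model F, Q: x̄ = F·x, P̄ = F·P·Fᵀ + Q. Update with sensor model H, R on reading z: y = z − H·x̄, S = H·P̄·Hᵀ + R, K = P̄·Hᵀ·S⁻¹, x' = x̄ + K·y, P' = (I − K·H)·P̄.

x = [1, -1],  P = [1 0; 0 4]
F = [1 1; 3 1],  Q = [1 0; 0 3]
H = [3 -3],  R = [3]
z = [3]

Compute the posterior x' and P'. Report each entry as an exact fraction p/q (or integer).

x̄ = F·x = [0, 2]
P̄ = F·P·Fᵀ + Q = [6 7; 7 16]
y = z − H·x̄ = [9]
S = H·P̄·Hᵀ + R = [75]
K = P̄·Hᵀ·S⁻¹ = [-1/25; -9/25]
x' = x̄ + K·y = [-9/25, -31/25]
P' = (I − K·H)·P̄ = [147/25 148/25; 148/25 157/25]

x' = [-9/25, -31/25]
P' = [147/25 148/25; 148/25 157/25]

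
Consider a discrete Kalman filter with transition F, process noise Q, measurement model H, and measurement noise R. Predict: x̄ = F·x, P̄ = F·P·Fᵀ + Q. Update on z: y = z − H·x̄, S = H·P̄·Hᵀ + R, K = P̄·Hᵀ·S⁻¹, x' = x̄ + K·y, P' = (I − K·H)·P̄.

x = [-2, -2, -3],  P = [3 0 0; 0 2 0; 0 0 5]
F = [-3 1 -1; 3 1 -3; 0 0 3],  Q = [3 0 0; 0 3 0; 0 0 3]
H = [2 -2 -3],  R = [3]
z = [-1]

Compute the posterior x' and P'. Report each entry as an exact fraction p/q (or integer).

x' = [-1283/611, 167/47, -2139/611]
P' = [3286/611 -53/47 2511/611; -53/47 3502/47 -2367/47; 2511/611 -2367/47 22272/611]

x̄ = F·x = [7, 1, -9]
P̄ = F·P·Fᵀ + Q = [37 -10 -15; -10 77 -45; -15 -45 48]
y = z − H·x̄ = [-40]
S = H·P̄·Hᵀ + R = [611]
K = P̄·Hᵀ·S⁻¹ = [139/611; -3/47; -84/611]
x' = x̄ + K·y = [-1283/611, 167/47, -2139/611]
P' = (I − K·H)·P̄ = [3286/611 -53/47 2511/611; -53/47 3502/47 -2367/47; 2511/611 -2367/47 22272/611]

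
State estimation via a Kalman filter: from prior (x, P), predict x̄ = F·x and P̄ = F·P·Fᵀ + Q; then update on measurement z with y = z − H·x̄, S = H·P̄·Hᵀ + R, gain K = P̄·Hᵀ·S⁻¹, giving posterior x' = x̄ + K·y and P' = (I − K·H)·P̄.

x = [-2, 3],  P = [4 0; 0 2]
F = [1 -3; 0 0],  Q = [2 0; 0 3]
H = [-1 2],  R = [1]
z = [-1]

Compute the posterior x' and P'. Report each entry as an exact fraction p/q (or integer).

x' = [-119/37, -72/37]
P' = [312/37 144/37; 144/37 75/37]

x̄ = F·x = [-11, 0]
P̄ = F·P·Fᵀ + Q = [24 0; 0 3]
y = z − H·x̄ = [-12]
S = H·P̄·Hᵀ + R = [37]
K = P̄·Hᵀ·S⁻¹ = [-24/37; 6/37]
x' = x̄ + K·y = [-119/37, -72/37]
P' = (I − K·H)·P̄ = [312/37 144/37; 144/37 75/37]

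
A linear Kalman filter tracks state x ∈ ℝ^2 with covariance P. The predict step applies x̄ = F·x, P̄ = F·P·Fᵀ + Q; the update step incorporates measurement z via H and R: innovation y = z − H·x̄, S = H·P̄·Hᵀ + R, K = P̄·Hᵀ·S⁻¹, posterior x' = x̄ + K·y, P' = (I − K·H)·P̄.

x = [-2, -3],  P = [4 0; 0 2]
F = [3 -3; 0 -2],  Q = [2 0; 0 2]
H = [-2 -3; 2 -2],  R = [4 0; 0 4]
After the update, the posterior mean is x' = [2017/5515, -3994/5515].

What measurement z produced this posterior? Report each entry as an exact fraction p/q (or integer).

z = [2, 3]

x̄ = F·x = [3, 6]
P̄ = F·P·Fᵀ + Q = [56 12; 12 10]
S = H·P̄·Hᵀ + R = [462 -188; -188 172]
K = P̄·Hᵀ·S⁻¹ = [-1114/5515 1604/5515; -1067/5515 -1038/5515]
x' − x̄ = [-14528/5515, -37084/5515] = K·y
y = (KᵀK)⁻¹·Kᵀ·(x' − x̄) = [26, 9]
z = y + H·x̄ = [26, 9] + [-24, -6] = [2, 3]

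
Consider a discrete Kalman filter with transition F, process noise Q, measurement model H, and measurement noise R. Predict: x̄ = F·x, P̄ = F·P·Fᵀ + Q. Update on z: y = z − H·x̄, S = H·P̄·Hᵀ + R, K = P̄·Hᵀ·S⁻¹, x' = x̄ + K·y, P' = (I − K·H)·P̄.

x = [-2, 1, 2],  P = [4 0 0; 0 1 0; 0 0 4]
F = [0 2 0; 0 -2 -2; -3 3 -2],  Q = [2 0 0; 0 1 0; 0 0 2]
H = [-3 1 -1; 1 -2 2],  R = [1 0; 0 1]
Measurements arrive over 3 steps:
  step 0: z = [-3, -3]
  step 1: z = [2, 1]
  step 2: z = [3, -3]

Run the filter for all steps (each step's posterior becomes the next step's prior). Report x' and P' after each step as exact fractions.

step 0: x' = [4216/2527, -11674/2527, -909/133], P' = [1426/7581 -604/7581 -106/399; -604/7581 136246/7581 7195/399; -106/399 7195/399 388/21]
step 1: x' = [-96016022/136728633, 98866820/136728633, 182124848/136728633], P' = [23968888/136728633 10519013/136728633 -12486760/136728633; 10519013/136728633 579985247/273457266 260906614/136728633; -12486760/136728633 260906614/136728633 280928158/136728633]
step 2: x' = [-263698834912/393779804947, 351849572766/393779804947, -78711789737/393779804947], P' = [206878785190/1181339414841 86889207950/1181339414841 -111449097406/1181339414841; 86889207950/1181339414841 2354203648867/1181339414841 2115668479537/1181339414841; -111449097406/1181339414841 2115668479537/1181339414841 2300277471724/1181339414841]

step 0: x̄ = F·x = [2, -6, 5]
step 0: P̄ = F·P·Fᵀ + Q = [6 -4 6; -4 21 10; 6 10 63]
step 0: y = z − H·x̄ = [14, -27]
step 0: S = H·P̄·Hᵀ + R = [179 -216; -216 303]
step 0: K = P̄·Hᵀ·S⁻¹ = [-956/2527 -1394/7581; 451/2527 314/7581; 47/133 248/399]
step 0: x' = x̄ + K·y = [4216/2527, -11674/2527, -909/133]
step 0: P' = (I − K·H)·P̄ = [1426/7581 -604/7581 -106/399; -604/7581 136246/7581 7195/399; -106/399 7195/399 388/21]
step 1: x̄ = F·x = [-23348/2527, 8270/361, -13128/2527]
step 1: P̄ = F·P·Fᵀ + Q = [560146/7581 -155972/1083 274280/7581; -155972/1083 315211/1083 -78046/1083; 274280/7581 -78046/1083 160726/7581]
step 1: y = z − H·x̄ = [-136008/2527, 167911/2527]
step 1: S = H·P̄·Hᵀ + R = [16705246/7581 -6054240/2527; -6054240/2527 6623817/2527]
step 1: K = P̄·Hᵀ·S⁻¹ = [-16300297/45576211 -22042658/136728633; -1647353/91152422 -47653006/136728633; 5812912/45576211 27556328/136728633]
step 1: x' = x̄ + K·y = [-96016022/136728633, 98866820/136728633, 182124848/136728633]
step 1: P' = (I − K·H)·P̄ = [23968888/136728633 10519013/136728633 -12486760/136728633; 10519013/136728633 579985247/273457266 260906614/136728633; -12486760/136728633 260906614/136728633 280928158/136728633]
step 2: x̄ = F·x = [197733640/136728633, -561983336/136728633, 220398830/136728633]
step 2: P̄ = F·P·Fᵀ + Q = [1433427760/136728633 -2203596950/136728633 633215207/136728633; -2203596950/136728633 4507664671/136728633 -1149862819/136728633; 633215207/136728633 -1149862819/136728633 1505521559/273457266]
step 2: y = z − H·x̄ = [1785768985/136728633, -724227957/45576211]
step 2: S = H·P̄·Hᵀ + R = [75237205007/273457266 -13092756852/45576211; -13092756852/45576211 14386003125/45576211]
step 2: K = P̄·Hᵀ·S⁻¹ = [-140766016738/393779804947 -189797825522/1181339414841; -7377484840/393779804947 -390181130710/1181339414841; 49912766677/393779804947 257768886968/1181339414841]
step 2: x' = x̄ + K·y = [-263698834912/393779804947, 351849572766/393779804947, -78711789737/393779804947]
step 2: P' = (I − K·H)·P̄ = [206878785190/1181339414841 86889207950/1181339414841 -111449097406/1181339414841; 86889207950/1181339414841 2354203648867/1181339414841 2115668479537/1181339414841; -111449097406/1181339414841 2115668479537/1181339414841 2300277471724/1181339414841]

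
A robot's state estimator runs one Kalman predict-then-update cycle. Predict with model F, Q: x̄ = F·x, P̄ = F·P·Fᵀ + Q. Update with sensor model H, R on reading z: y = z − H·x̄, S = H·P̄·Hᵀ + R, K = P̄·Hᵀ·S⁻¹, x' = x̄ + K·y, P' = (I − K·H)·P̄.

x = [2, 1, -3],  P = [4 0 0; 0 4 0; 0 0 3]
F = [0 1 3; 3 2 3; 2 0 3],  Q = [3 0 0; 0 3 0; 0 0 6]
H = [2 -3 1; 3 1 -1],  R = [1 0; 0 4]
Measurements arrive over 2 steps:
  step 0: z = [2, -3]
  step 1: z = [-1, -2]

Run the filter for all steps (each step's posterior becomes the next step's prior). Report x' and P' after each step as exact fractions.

step 0: x̄ = F·x = [-8, -1, -5]
step 0: P̄ = F·P·Fᵀ + Q = [34 35 27; 35 82 51; 27 51 49]
step 0: y = z − H·x̄ = [20, 17]
step 0: S = H·P̄·Hᵀ + R = [306 -105; -105 387]
step 0: K = P̄·Hᵀ·S⁻¹ = [2560/35799 10870/35799; -11365/35799 9497/35799; -3545/35799 6716/35799]
step 0: x' = x̄ + K·y = [-50402/35799, -101650/35799, -45241/11933]
step 0: P' = (I − K·H)·P̄ = [47066/35799 94645/35799 64121/11933; 94645/35799 223301/35799 156416/11933; 64121/11933 156416/11933 1019473/35799]
step 1: x̄ = F·x = [-508819/35799, -761675/35799, -507973/35799]
step 1: P̄ = F·P·Fᵀ + Q = [12321443/35799 15860293/35799 11926469/35799; 15860293/35799 20828702/35799 15537166/35799; 11926469/35799 15537166/35799 11886671/35799]
step 1: y = z − H·x̄ = [-265071/11933, 1708561/35799]
step 1: S = H·P̄·Hᵀ + R = [4275308/11933 -12463679/11933; -12463679/11933 136280168/35799]
step 1: K = P̄·Hᵀ·S⁻¹ = [798123171/9772044737 3151604816/9772044737; -2747792283/9772044737 3037337038/9772044737; -203858622/9772044737 2771410445/9772044737]
step 1: x' = x̄ + K·y = [-6206063750/9772044737, -1915316722/9772044737, -1863182030/9772044737]
step 1: P' = (I − K·H)·P̄ = [8364164153/9772044737 14208139165/9772044737 26694212360/9772044737; 14208139165/9772044737 30819569978/9772044737 61294639321/9772044737; 26694212360/9772044737 61294639321/9772044737 130291634621/9772044737]

step 0: x' = [-50402/35799, -101650/35799, -45241/11933], P' = [47066/35799 94645/35799 64121/11933; 94645/35799 223301/35799 156416/11933; 64121/11933 156416/11933 1019473/35799]
step 1: x' = [-6206063750/9772044737, -1915316722/9772044737, -1863182030/9772044737], P' = [8364164153/9772044737 14208139165/9772044737 26694212360/9772044737; 14208139165/9772044737 30819569978/9772044737 61294639321/9772044737; 26694212360/9772044737 61294639321/9772044737 130291634621/9772044737]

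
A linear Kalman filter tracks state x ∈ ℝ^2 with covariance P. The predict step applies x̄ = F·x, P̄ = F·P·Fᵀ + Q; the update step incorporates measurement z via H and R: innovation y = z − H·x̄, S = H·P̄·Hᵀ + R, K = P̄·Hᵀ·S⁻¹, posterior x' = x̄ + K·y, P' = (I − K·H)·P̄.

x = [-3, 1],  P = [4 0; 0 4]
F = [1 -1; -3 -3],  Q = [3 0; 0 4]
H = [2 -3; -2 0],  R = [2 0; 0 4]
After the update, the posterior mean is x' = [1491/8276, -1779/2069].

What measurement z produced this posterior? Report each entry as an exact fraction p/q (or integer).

z = [3, -1]

x̄ = F·x = [-4, 6]
P̄ = F·P·Fᵀ + Q = [11 0; 0 76]
S = H·P̄·Hᵀ + R = [730 -44; -44 48]
K = P̄·Hᵀ·S⁻¹ = [11/4138 -3773/8276; -684/2069 -627/2069]
x' − x̄ = [34595/8276, -14193/2069] = K·y
y = (KᵀK)⁻¹·Kᵀ·(x' − x̄) = [29, -9]
z = y + H·x̄ = [29, -9] + [-26, 8] = [3, -1]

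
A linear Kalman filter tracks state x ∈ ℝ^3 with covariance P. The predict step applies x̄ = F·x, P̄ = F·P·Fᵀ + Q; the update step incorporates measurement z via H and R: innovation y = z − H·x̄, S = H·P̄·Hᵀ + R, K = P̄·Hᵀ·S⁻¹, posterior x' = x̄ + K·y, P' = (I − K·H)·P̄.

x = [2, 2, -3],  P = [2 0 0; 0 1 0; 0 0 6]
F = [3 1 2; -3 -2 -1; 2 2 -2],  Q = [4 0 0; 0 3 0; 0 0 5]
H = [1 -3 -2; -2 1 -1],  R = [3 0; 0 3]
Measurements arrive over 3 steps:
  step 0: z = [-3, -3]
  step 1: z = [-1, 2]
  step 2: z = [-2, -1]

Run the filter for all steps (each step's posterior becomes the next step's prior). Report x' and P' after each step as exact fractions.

step 0: x' = [-85310/55637, -125453/55637, 235508/55637], P' = [309103/111274 138011/55637 -284095/111274; 138011/55637 154562/55637 -158288/55637; -284095/111274 -158288/55637 389509/111274]
step 1: x' = [2068763321/1818770409, 3817579916/1818770409, -8623872253/3637540818], P' = [5095378541/1818770409 4661361884/1818770409 -4795718981/1818770409; 4661361884/1818770409 5311706564/1818770409 -5451223118/1818770409; -4795718981/1818770409 -5451223118/1818770409 26617558847/7275081636]
step 2: x' = [-5449031760763/5550810196448, -1381561561843/1387702549112, 11598862648509/5550810196448], P' = [125060286426611/44406481571584 28625221979795/11101620392896 -117875796848165/44406481571584; 28625221979795/11101620392896 8150980056755/2775405098224 -33480267493829/11101620392896; -117875796848165/44406481571584 -33480267493829/11101620392896 163409282350211/44406481571584]

step 0: x̄ = F·x = [2, -7, 14]
step 0: P̄ = F·P·Fᵀ + Q = [47 -32 -10; -32 31 -4; -10 -4 41]
step 0: y = z − H·x̄ = [2, 22]
step 0: S = H·P̄·Hᵀ + R = [677 -363; -363 359]
step 0: K = P̄·Hᵀ·S⁻¹ = [16409/111274 -19363/111274; -3033/55637 12276/55637; -37795/111274 -45965/111274]
step 0: x' = x̄ + K·y = [-85310/55637, -125453/55637, 235508/55637]
step 0: P' = (I − K·H)·P̄ = [309103/111274 138011/55637 -284095/111274; 138011/55637 154562/55637 -158288/55637; -284095/111274 -158288/55637 389509/111274]
step 1: x̄ = F·x = [89633/55637, 271328/55637, -892542/55637]
step 1: P̄ = F·P·Fᵀ + Q = [2074871/111274 -1261828/55637 1529022/55637; -1261828/55637 2541572/55637 -3420924/55637; 1529022/55637 -3420924/55637 5800429/55637]
step 1: y = z − H·x̄ = [-1116370/55637, -873330/55637]
step 1: S = H·P̄·Hᵀ + R = [15368005/111274 -5765383/55637; -5765383/55637 30663902/55637]
step 1: K = P̄·Hᵀ·S⁻¹ = [234243617/1818770409 -244558739/1818770409; -123770524/1818770409 480068638/1818770409; -1167219367/3637540818 -3352233157/7275081636]
step 1: x' = x̄ + K·y = [2068763321/1818770409, 3817579916/1818770409, -8623872253/3637540818]
step 1: P' = (I − K·H)·P̄ = [5095378541/1818770409 4661361884/1818770409 -4795718981/1818770409; 4661361884/1818770409 5311706564/1818770409 -5451223118/1818770409; -4795718981/1818770409 -5451223118/1818770409 26617558847/7275081636]
step 2: x̄ = F·x = [1399997626/1818770409, -19059027337/3637540818, 755428101/67361867]
step 2: P̄ = F·P·Fᵀ + Q = [33677404976/1818770409 -82650539915/3637540818 1872518975/67361867; -82650539915/3637540818 338292281255/7275081636 -8534019191/134723734; 1872518975/67361867 -8534019191/134723734 7281710488/67361867]
step 2: y = z − H·x̄ = [14334076009/3637540818, 61814594477/3637540818]
step 2: S = H·P̄·Hᵀ + R = [999698172935/7275081636 -722695065389/7275081636; -722695065389/7275081636 4077187327631/7275081636]
step 2: K = P̄·Hᵀ·S⁻¹ = [5769738788467/44406481571584 -5914629361959/44406481571584; -742001237869/11101620392896 2944581253753/11101620392896; -14310383874213/44406481571584 -20526252876399/44406481571584]
step 2: x' = x̄ + K·y = [-5449031760763/5550810196448, -1381561561843/1387702549112, 11598862648509/5550810196448]
step 2: P' = (I − K·H)·P̄ = [125060286426611/44406481571584 28625221979795/11101620392896 -117875796848165/44406481571584; 28625221979795/11101620392896 8150980056755/2775405098224 -33480267493829/11101620392896; -117875796848165/44406481571584 -33480267493829/11101620392896 163409282350211/44406481571584]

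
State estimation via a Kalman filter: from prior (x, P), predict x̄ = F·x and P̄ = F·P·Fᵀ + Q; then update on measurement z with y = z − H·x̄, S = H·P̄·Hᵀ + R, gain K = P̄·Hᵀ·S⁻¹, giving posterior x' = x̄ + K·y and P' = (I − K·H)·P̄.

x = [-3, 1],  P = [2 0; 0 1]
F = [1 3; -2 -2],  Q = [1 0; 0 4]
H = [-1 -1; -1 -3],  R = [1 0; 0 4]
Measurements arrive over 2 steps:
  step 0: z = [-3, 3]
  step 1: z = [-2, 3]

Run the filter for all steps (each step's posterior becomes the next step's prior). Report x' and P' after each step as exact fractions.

step 0: x' = [247/50, -117/50], P' = [311/125 -171/125; -171/125 131/125]
step 1: x' = [73031/31497, -47150/31497], P' = [57320/31497 -29756/31497; -29756/31497 24740/31497]

step 0: x̄ = F·x = [0, 4]
step 0: P̄ = F·P·Fᵀ + Q = [12 -10; -10 16]
step 0: y = z − H·x̄ = [1, 15]
step 0: S = H·P̄·Hᵀ + R = [9 20; 20 100]
step 0: K = P̄·Hᵀ·S⁻¹ = [-28/25 101/250; 8/25 -111/250]
step 0: x' = x̄ + K·y = [247/50, -117/50]
step 0: P' = (I − K·H)·P̄ = [311/125 -171/125; -171/125 131/125]
step 1: x̄ = F·x = [-52/25, -26/5]
step 1: P̄ = F·P·Fᵀ + Q = [589/125 -8/25; -8/25 36/5]
step 1: y = z − H·x̄ = [-232/25, -367/25]
step 1: S = H·P̄·Hᵀ + R = [1534/125 3129/125; 3129/125 8949/125]
step 1: K = P̄·Hᵀ·S⁻¹ = [-9188/10499 7987/31497; 1672/10499 -11116/31497]
step 1: x' = x̄ + K·y = [73031/31497, -47150/31497]
step 1: P' = (I − K·H)·P̄ = [57320/31497 -29756/31497; -29756/31497 24740/31497]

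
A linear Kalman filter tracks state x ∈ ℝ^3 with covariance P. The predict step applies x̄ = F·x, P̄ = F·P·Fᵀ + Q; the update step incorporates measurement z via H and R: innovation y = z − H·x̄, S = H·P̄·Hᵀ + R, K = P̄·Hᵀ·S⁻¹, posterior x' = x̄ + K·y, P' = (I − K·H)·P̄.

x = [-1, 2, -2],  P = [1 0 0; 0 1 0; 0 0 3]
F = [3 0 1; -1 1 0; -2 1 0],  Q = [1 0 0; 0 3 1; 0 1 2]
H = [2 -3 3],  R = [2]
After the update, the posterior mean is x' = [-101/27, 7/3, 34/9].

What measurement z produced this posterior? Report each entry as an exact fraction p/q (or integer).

x̄ = F·x = [-5, 3, 4]
P̄ = F·P·Fᵀ + Q = [13 -3 -6; -3 5 4; -6 4 7]
S = H·P̄·Hᵀ + R = [54]
K = P̄·Hᵀ·S⁻¹ = [17/54; -1/6; -1/18]
x' − x̄ = [34/27, -2/3, -2/9] = K·y
y = (KᵀK)⁻¹·Kᵀ·(x' − x̄) = [4]
z = y + H·x̄ = [4] + [-7] = [-3]

z = [-3]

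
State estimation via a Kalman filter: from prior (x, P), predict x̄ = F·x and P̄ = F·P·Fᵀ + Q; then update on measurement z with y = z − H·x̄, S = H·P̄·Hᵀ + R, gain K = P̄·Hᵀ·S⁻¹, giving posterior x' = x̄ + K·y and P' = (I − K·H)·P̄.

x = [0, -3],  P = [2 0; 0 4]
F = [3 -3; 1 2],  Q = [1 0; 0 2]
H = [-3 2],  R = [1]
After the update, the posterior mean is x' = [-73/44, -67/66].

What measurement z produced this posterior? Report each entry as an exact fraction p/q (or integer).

z = [3]

x̄ = F·x = [9, -6]
P̄ = F·P·Fᵀ + Q = [55 -18; -18 20]
S = H·P̄·Hᵀ + R = [792]
K = P̄·Hᵀ·S⁻¹ = [-67/264; 47/396]
x' − x̄ = [-469/44, 329/66] = K·y
y = (KᵀK)⁻¹·Kᵀ·(x' − x̄) = [42]
z = y + H·x̄ = [42] + [-39] = [3]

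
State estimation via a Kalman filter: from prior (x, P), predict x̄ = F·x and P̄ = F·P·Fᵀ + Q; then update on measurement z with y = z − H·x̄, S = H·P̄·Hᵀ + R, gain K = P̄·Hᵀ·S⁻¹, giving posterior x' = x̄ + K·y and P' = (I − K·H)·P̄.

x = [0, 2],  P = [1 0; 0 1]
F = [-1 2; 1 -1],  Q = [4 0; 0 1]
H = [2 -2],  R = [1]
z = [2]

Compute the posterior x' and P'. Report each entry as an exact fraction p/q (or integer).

x' = [52/73, -26/73]
P' = [81/73 69/73; 69/73 75/73]

x̄ = F·x = [4, -2]
P̄ = F·P·Fᵀ + Q = [9 -3; -3 3]
y = z − H·x̄ = [-10]
S = H·P̄·Hᵀ + R = [73]
K = P̄·Hᵀ·S⁻¹ = [24/73; -12/73]
x' = x̄ + K·y = [52/73, -26/73]
P' = (I − K·H)·P̄ = [81/73 69/73; 69/73 75/73]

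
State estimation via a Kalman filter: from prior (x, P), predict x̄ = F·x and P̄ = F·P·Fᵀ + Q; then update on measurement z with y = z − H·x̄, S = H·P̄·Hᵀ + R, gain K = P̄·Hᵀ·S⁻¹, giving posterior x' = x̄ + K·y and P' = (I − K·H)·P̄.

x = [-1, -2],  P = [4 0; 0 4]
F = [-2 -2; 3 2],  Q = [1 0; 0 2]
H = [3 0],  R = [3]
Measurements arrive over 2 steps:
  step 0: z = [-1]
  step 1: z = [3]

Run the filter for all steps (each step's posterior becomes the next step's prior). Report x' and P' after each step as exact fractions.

step 0: x̄ = F·x = [6, -7]
step 0: P̄ = F·P·Fᵀ + Q = [33 -40; -40 54]
step 0: y = z − H·x̄ = [-19]
step 0: S = H·P̄·Hᵀ + R = [300]
step 0: K = P̄·Hᵀ·S⁻¹ = [33/100; -2/5]
step 0: x' = x̄ + K·y = [-27/100, 3/5]
step 0: P' = (I − K·H)·P̄ = [33/100 -2/5; -2/5 6]
step 1: x̄ = F·x = [-33/50, 39/100]
step 1: P̄ = F·P·Fᵀ + Q = [578/25 -1099/50; -1099/50 2417/100]
step 1: y = z − H·x̄ = [249/50]
step 1: S = H·P̄·Hᵀ + R = [5277/25]
step 1: K = P̄·Hᵀ·S⁻¹ = [578/1759; -1099/3518]
step 1: x' = x̄ + K·y = [3435/3518, -4101/3518]
step 1: P' = (I − K·H)·P̄ = [578/1759 -1099/3518; -1099/3518 6281/1759]

step 0: x' = [-27/100, 3/5], P' = [33/100 -2/5; -2/5 6]
step 1: x' = [3435/3518, -4101/3518], P' = [578/1759 -1099/3518; -1099/3518 6281/1759]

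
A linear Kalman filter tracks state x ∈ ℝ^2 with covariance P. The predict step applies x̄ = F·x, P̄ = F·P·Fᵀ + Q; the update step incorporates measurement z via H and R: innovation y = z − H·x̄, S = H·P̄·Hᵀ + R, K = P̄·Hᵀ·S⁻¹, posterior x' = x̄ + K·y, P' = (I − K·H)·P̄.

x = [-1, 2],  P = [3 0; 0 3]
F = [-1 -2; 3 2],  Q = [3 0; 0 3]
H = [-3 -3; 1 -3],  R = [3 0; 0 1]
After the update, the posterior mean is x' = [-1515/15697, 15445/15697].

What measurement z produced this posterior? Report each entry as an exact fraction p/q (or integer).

z = [-3, -3]

x̄ = F·x = [-3, 1]
P̄ = F·P·Fᵀ + Q = [18 -21; -21 42]
S = H·P̄·Hᵀ + R = [165 198; 198 523]
K = P̄·Hᵀ·S⁻¹ = [-3777/15697 351/1427; -1281/15697 -357/1427]
x' − x̄ = [45576/15697, -252/15697] = K·y
y = (KᵀK)⁻¹·Kᵀ·(x' − x̄) = [-9, 3]
z = y + H·x̄ = [-9, 3] + [6, -6] = [-3, -3]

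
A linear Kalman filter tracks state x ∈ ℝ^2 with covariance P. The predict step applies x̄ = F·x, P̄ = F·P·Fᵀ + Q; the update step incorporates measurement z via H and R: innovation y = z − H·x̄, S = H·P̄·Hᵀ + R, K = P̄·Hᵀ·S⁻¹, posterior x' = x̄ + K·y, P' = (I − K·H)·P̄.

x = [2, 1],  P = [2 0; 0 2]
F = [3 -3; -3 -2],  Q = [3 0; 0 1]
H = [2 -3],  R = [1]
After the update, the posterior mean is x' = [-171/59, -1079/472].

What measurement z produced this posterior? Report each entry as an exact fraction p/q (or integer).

x̄ = F·x = [3, -8]
P̄ = F·P·Fᵀ + Q = [39 -6; -6 27]
S = H·P̄·Hᵀ + R = [472]
K = P̄·Hᵀ·S⁻¹ = [12/59; -93/472]
x' − x̄ = [-348/59, 2697/472] = K·y
y = (KᵀK)⁻¹·Kᵀ·(x' − x̄) = [-29]
z = y + H·x̄ = [-29] + [30] = [1]

z = [1]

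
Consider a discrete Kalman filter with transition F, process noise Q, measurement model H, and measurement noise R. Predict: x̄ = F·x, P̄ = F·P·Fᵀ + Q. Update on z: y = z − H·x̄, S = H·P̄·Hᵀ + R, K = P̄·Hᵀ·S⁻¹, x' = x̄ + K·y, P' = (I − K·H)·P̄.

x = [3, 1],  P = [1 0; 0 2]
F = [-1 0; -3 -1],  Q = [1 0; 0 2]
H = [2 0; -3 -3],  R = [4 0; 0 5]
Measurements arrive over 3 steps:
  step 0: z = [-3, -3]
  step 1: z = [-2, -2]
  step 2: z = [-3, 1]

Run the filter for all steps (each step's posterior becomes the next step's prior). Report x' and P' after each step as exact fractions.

step 0: x̄ = F·x = [-3, -10]
step 0: P̄ = F·P·Fᵀ + Q = [2 3; 3 13]
step 0: y = z − H·x̄ = [3, -42]
step 0: S = H·P̄·Hᵀ + R = [12 -30; -30 194]
step 0: K = P̄·Hᵀ·S⁻¹ = [163/714 -5/119; -23/119 -33/119]
step 0: x' = x̄ + K·y = [-131/238, 127/119]
step 0: P' = (I − K·H)·P̄ = [163/357 -46/119; -46/119 101/119]
step 1: x̄ = F·x = [131/238, 139/238]
step 1: P̄ = F·P·Fᵀ + Q = [520/357 117/119; 117/119 552/119]
step 1: y = z − H·x̄ = [-369/119, 167/119]
step 1: S = H·P̄·Hᵀ + R = [3508/357 -1742/119; -1742/119 9229/119]
step 1: K = P̄·Hᵀ·S⁻¹ = [21203/97780 -2613/48890; -4212/24445 -6111/24445]
step 1: x' = x̄ + K·y = [-19261/97780, 37523/48890]
step 1: P' = (I − K·H)·P̄ = [21203/48890 -8424/24445; -8424/24445 18609/24445]
step 2: x̄ = F·x = [19261/97780, -17263/97780]
step 2: P̄ = F·P·Fᵀ + Q = [70093/48890 46761/48890; 46761/48890 224737/48890]
step 2: y = z − H·x̄ = [-165931/48890, 51887/48890]
step 2: S = H·P̄·Hᵀ + R = [237966/24445 -350562/24445; -350562/24445 1869809/24445]
step 2: K = P̄·Hᵀ·S⁻¹ = [2847767/13174770 -116854/2195795; -754499/4391590 -548976/2195795]
step 2: x' = x̄ + K·y = [-3907061/6587385, 310077/2195795]
step 2: P' = (I − K·H)·P̄ = [2847767/6587385 -754499/2195795; -754499/2195795 1669459/2195795]

step 0: x' = [-131/238, 127/119], P' = [163/357 -46/119; -46/119 101/119]
step 1: x' = [-19261/97780, 37523/48890], P' = [21203/48890 -8424/24445; -8424/24445 18609/24445]
step 2: x' = [-3907061/6587385, 310077/2195795], P' = [2847767/6587385 -754499/2195795; -754499/2195795 1669459/2195795]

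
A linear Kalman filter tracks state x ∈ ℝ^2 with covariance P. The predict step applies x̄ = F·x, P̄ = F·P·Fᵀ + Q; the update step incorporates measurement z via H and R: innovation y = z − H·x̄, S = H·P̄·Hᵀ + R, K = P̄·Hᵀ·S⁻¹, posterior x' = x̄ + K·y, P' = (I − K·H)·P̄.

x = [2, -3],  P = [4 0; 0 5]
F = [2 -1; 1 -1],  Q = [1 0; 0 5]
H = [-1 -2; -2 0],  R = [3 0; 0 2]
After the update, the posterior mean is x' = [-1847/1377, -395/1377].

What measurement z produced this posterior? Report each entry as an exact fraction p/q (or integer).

z = [2, 3]

x̄ = F·x = [7, 5]
P̄ = F·P·Fᵀ + Q = [22 13; 13 14]
S = H·P̄·Hᵀ + R = [133 96; 96 90]
K = P̄·Hᵀ·S⁻¹ = [-16/459 -622/1377; -199/459 239/1377]
x' − x̄ = [-11486/1377, -7280/1377] = K·y
y = (KᵀK)⁻¹·Kᵀ·(x' − x̄) = [19, 17]
z = y + H·x̄ = [19, 17] + [-17, -14] = [2, 3]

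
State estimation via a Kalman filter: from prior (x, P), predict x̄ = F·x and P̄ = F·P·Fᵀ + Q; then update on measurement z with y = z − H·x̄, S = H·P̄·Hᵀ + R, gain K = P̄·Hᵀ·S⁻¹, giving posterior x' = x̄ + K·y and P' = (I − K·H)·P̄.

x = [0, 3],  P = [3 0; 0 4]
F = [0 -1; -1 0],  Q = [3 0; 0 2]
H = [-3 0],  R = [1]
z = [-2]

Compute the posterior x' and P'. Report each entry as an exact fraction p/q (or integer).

x̄ = F·x = [-3, 0]
P̄ = F·P·Fᵀ + Q = [7 0; 0 5]
y = z − H·x̄ = [-11]
S = H·P̄·Hᵀ + R = [64]
K = P̄·Hᵀ·S⁻¹ = [-21/64; 0]
x' = x̄ + K·y = [39/64, 0]
P' = (I − K·H)·P̄ = [7/64 0; 0 5]

x' = [39/64, 0]
P' = [7/64 0; 0 5]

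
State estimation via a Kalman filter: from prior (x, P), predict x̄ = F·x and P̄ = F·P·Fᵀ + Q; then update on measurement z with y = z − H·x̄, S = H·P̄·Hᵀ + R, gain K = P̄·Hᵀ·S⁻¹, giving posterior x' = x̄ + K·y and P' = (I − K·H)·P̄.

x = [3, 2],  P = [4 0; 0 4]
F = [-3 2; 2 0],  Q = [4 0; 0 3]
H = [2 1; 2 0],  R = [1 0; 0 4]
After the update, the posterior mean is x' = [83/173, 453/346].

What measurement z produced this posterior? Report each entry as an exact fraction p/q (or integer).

x̄ = F·x = [-5, 6]
P̄ = F·P·Fᵀ + Q = [56 -24; -24 19]
S = H·P̄·Hᵀ + R = [148 176; 176 228]
K = P̄·Hᵀ·S⁻¹ = [22/173 68/173; 459/692 -125/173]
x' − x̄ = [948/173, -1623/346] = K·y
y = (KᵀK)⁻¹·Kᵀ·(x' − x̄) = [6, 12]
z = y + H·x̄ = [6, 12] + [-4, -10] = [2, 2]

z = [2, 2]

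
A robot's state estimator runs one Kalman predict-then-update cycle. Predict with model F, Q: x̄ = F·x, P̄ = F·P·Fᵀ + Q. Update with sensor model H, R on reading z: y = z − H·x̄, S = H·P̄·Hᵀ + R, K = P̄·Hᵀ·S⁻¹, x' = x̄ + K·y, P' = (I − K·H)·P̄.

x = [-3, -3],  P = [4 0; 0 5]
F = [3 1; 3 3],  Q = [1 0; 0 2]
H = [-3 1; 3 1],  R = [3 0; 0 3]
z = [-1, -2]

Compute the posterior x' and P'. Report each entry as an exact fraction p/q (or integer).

x' = [-2241/11545, -18978/11545]
P' = [1896/11545 153/11545; 153/11545 16179/11545]

x̄ = F·x = [-12, -18]
P̄ = F·P·Fᵀ + Q = [42 51; 51 83]
y = z − H·x̄ = [-19, 52]
S = H·P̄·Hᵀ + R = [158 -295; -295 770]
K = P̄·Hᵀ·S⁻¹ = [-369/2309 1947/11545; 1048/2309 5546/11545]
x' = x̄ + K·y = [-2241/11545, -18978/11545]
P' = (I − K·H)·P̄ = [1896/11545 153/11545; 153/11545 16179/11545]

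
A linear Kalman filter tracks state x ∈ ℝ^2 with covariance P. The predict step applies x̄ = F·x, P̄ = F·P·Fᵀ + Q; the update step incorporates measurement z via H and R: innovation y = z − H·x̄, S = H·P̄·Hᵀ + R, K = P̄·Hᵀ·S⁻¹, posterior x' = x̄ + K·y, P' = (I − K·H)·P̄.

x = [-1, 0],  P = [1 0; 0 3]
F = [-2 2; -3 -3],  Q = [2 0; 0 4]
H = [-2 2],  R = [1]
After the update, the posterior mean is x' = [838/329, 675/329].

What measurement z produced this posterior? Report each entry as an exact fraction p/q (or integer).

z = [-1]

x̄ = F·x = [2, 3]
P̄ = F·P·Fᵀ + Q = [18 -12; -12 40]
S = H·P̄·Hᵀ + R = [329]
K = P̄·Hᵀ·S⁻¹ = [-60/329; 104/329]
x' − x̄ = [180/329, -312/329] = K·y
y = (KᵀK)⁻¹·Kᵀ·(x' − x̄) = [-3]
z = y + H·x̄ = [-3] + [2] = [-1]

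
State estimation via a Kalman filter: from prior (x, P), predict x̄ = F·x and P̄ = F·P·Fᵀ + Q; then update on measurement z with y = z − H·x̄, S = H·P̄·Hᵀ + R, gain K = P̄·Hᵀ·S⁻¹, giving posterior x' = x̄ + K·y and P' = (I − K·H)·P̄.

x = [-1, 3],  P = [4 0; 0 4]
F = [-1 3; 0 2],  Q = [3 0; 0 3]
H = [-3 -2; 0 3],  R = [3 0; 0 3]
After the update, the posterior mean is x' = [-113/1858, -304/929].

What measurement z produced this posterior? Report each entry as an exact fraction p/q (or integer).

z = [1, -1]

x̄ = F·x = [10, 6]
P̄ = F·P·Fᵀ + Q = [43 24; 24 19]
S = H·P̄·Hᵀ + R = [754 -330; -330 174]
K = P̄·Hᵀ·S⁻¹ = [-1173/3716 -687/3716; -55/3716 1113/3716]
x' − x̄ = [-18693/1858, -5878/929] = K·y
y = (KᵀK)⁻¹·Kᵀ·(x' − x̄) = [43, -19]
z = y + H·x̄ = [43, -19] + [-42, 18] = [1, -1]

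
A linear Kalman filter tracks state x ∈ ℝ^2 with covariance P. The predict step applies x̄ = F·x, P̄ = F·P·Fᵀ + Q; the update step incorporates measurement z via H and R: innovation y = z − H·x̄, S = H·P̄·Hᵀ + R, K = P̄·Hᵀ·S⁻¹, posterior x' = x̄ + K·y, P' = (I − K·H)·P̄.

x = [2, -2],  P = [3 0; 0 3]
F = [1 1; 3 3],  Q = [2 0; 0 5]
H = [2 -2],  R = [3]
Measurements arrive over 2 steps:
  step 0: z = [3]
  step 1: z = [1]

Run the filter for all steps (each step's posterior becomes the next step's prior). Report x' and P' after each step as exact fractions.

step 0: x̄ = F·x = [0, 0]
step 0: P̄ = F·P·Fᵀ + Q = [8 18; 18 59]
step 0: y = z − H·x̄ = [3]
step 0: S = H·P̄·Hᵀ + R = [127]
step 0: K = P̄·Hᵀ·S⁻¹ = [-20/127; -82/127]
step 0: x' = x̄ + K·y = [-60/127, -246/127]
step 0: P' = (I − K·H)·P̄ = [616/127 646/127; 646/127 769/127]
step 1: x̄ = F·x = [-306/127, -918/127]
step 1: P̄ = F·P·Fᵀ + Q = [2931/127 8031/127; 8031/127 24728/127]
step 1: y = z − H·x̄ = [-1097/127]
step 1: S = H·P̄·Hᵀ + R = [46769/127]
step 1: K = P̄·Hᵀ·S⁻¹ = [-10200/46769; -33394/46769]
step 1: x' = x̄ + K·y = [-24582/46769, -49612/46769]
step 1: P' = (I − K·H)·P̄ = [260157/46769 275457/46769; 275457/46769 325548/46769]

step 0: x' = [-60/127, -246/127], P' = [616/127 646/127; 646/127 769/127]
step 1: x' = [-24582/46769, -49612/46769], P' = [260157/46769 275457/46769; 275457/46769 325548/46769]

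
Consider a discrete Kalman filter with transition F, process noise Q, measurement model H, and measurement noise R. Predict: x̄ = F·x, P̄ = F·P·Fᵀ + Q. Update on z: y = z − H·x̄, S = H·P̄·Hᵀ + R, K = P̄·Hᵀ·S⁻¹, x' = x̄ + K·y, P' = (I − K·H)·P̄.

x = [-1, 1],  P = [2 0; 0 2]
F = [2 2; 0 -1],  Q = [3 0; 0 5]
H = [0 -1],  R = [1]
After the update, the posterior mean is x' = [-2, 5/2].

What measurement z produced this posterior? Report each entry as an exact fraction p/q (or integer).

x̄ = F·x = [0, -1]
P̄ = F·P·Fᵀ + Q = [19 -4; -4 7]
S = H·P̄·Hᵀ + R = [8]
K = P̄·Hᵀ·S⁻¹ = [1/2; -7/8]
x' − x̄ = [-2, 7/2] = K·y
y = (KᵀK)⁻¹·Kᵀ·(x' − x̄) = [-4]
z = y + H·x̄ = [-4] + [1] = [-3]

z = [-3]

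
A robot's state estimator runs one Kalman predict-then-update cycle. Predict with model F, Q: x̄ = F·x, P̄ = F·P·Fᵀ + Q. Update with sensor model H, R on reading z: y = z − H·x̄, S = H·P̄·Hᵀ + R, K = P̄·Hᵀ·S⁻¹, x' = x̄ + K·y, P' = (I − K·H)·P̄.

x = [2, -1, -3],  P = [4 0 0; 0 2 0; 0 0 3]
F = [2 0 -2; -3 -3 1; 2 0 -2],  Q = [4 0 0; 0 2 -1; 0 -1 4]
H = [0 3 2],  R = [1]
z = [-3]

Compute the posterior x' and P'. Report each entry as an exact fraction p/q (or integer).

x̄ = F·x = [10, -6, 10]
P̄ = F·P·Fᵀ + Q = [32 -30 28; -30 59 -31; 28 -31 32]
y = z − H·x̄ = [-5]
S = H·P̄·Hᵀ + R = [288]
K = P̄·Hᵀ·S⁻¹ = [-17/144; 115/288; -29/288]
x' = x̄ + K·y = [1525/144, -2303/288, 3025/288]
P' = (I − K·H)·P̄ = [2015/72 -2365/144 3539/144; -2365/144 3767/288 -5593/288; 3539/144 -5593/288 8375/288]

x' = [1525/144, -2303/288, 3025/288]
P' = [2015/72 -2365/144 3539/144; -2365/144 3767/288 -5593/288; 3539/144 -5593/288 8375/288]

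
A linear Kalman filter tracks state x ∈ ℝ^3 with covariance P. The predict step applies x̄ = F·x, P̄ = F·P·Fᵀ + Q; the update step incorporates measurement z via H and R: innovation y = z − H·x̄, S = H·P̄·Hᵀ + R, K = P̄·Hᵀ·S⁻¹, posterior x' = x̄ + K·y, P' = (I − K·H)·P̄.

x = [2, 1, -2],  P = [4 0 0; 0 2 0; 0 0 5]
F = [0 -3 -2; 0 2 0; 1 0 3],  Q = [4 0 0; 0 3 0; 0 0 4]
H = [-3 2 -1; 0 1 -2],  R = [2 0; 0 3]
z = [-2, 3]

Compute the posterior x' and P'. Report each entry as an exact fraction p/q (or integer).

x' = [74569/49705, 65379/99410, -60612/49705]
P' = [44538/49705 61884/49705 16506/49705; 61884/49705 259469/99410 60533/49705; 16506/49705 60533/49705 64882/49705]

x̄ = F·x = [1, 2, -4]
P̄ = F·P·Fᵀ + Q = [42 -12 -30; -12 11 0; -30 0 53]
y = z − H·x̄ = [-7, -7]
S = H·P̄·Hᵀ + R = [441 -16; -16 226]
K = P̄·Hᵀ·S⁻¹ = [-13176/49705 9624/49705; 6642/49705 5779/99410; 3333/49705 -23077/49705]
x' = x̄ + K·y = [74569/49705, 65379/99410, -60612/49705]
P' = (I − K·H)·P̄ = [44538/49705 61884/49705 16506/49705; 61884/49705 259469/99410 60533/49705; 16506/49705 60533/49705 64882/49705]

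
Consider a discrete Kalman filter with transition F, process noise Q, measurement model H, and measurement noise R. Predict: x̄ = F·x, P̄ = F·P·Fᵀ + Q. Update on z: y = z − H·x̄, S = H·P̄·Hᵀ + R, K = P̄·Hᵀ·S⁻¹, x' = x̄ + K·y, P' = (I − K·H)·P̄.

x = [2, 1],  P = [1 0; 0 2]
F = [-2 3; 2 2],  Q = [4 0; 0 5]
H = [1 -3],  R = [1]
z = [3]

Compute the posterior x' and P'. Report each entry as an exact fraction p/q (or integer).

x̄ = F·x = [-1, 6]
P̄ = F·P·Fᵀ + Q = [26 8; 8 17]
y = z − H·x̄ = [22]
S = H·P̄·Hᵀ + R = [132]
K = P̄·Hᵀ·S⁻¹ = [1/66; -43/132]
x' = x̄ + K·y = [-2/3, -7/6]
P' = (I − K·H)·P̄ = [857/33 571/66; 571/66 395/132]

x' = [-2/3, -7/6]
P' = [857/33 571/66; 571/66 395/132]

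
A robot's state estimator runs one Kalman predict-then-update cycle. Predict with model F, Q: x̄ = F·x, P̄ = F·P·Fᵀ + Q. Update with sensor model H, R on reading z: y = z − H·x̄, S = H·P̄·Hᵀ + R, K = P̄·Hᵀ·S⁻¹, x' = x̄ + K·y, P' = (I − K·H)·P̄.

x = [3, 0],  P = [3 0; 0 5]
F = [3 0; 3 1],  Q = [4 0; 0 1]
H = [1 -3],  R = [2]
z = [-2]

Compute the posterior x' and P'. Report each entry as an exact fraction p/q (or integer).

x̄ = F·x = [9, 9]
P̄ = F·P·Fᵀ + Q = [31 27; 27 33]
y = z − H·x̄ = [16]
S = H·P̄·Hᵀ + R = [168]
K = P̄·Hᵀ·S⁻¹ = [-25/84; -3/7]
x' = x̄ + K·y = [89/21, 15/7]
P' = (I − K·H)·P̄ = [677/42 39/7; 39/7 15/7]

x' = [89/21, 15/7]
P' = [677/42 39/7; 39/7 15/7]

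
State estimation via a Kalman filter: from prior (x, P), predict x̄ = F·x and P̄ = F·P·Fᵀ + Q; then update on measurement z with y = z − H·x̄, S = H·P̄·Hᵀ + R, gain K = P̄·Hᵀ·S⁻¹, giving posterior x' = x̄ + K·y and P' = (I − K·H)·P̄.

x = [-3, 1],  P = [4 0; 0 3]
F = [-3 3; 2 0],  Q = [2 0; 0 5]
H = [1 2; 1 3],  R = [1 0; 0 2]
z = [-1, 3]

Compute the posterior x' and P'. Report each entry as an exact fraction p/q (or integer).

x' = [-4582/1007, 2163/1007]
P' = [13543/1007 -5571/1007; -5571/1007 2409/1007]

x̄ = F·x = [12, -6]
P̄ = F·P·Fᵀ + Q = [65 -24; -24 21]
y = z − H·x̄ = [-1, 9]
S = H·P̄·Hᵀ + R = [54 71; 71 112]
K = P̄·Hᵀ·S⁻¹ = [2401/1007 -1585/1007; -753/1007 828/1007]
x' = x̄ + K·y = [-4582/1007, 2163/1007]
P' = (I − K·H)·P̄ = [13543/1007 -5571/1007; -5571/1007 2409/1007]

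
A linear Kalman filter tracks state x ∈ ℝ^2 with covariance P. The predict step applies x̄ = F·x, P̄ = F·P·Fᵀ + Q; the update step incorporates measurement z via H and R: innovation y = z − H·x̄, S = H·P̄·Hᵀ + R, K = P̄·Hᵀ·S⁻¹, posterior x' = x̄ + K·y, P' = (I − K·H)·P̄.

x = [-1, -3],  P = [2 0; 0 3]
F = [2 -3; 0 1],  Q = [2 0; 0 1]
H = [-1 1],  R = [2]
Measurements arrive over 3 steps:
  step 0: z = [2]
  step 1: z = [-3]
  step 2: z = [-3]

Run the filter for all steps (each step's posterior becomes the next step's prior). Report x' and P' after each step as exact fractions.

step 0: x̄ = F·x = [7, -3]
step 0: P̄ = F·P·Fᵀ + Q = [37 -9; -9 4]
step 0: y = z − H·x̄ = [12]
step 0: S = H·P̄·Hᵀ + R = [61]
step 0: K = P̄·Hᵀ·S⁻¹ = [-46/61; 13/61]
step 0: x' = x̄ + K·y = [-125/61, -27/61]
step 0: P' = (I − K·H)·P̄ = [141/61 49/61; 49/61 75/61]
step 1: x̄ = F·x = [-169/61, -27/61]
step 1: P̄ = F·P·Fᵀ + Q = [773/61 -127/61; -127/61 136/61]
step 1: y = z − H·x̄ = [-325/61]
step 1: S = H·P̄·Hᵀ + R = [1285/61]
step 1: K = P̄·Hᵀ·S⁻¹ = [-180/257; 263/1285]
step 1: x' = x̄ + K·y = [247/257, -394/257]
step 1: P' = (I − K·H)·P̄ = [601/257 241/257; 241/257 1731/1285]
step 2: x̄ = F·x = [1676/257, -394/257]
step 2: P̄ = F·P·Fᵀ + Q = [15709/1285 -2783/1285; -2783/1285 3016/1285]
step 2: y = z − H·x̄ = [1299/257]
step 2: S = H·P̄·Hᵀ + R = [26861/1285]
step 2: K = P̄·Hᵀ·S⁻¹ = [-18492/26861; 5799/26861]
step 2: x' = x̄ + K·y = [81704/26861, -11869/26861]
step 2: P' = (I − K·H)·P̄ = [62261/26861 25277/26861; 25277/26861 36875/26861]

step 0: x' = [-125/61, -27/61], P' = [141/61 49/61; 49/61 75/61]
step 1: x' = [247/257, -394/257], P' = [601/257 241/257; 241/257 1731/1285]
step 2: x' = [81704/26861, -11869/26861], P' = [62261/26861 25277/26861; 25277/26861 36875/26861]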